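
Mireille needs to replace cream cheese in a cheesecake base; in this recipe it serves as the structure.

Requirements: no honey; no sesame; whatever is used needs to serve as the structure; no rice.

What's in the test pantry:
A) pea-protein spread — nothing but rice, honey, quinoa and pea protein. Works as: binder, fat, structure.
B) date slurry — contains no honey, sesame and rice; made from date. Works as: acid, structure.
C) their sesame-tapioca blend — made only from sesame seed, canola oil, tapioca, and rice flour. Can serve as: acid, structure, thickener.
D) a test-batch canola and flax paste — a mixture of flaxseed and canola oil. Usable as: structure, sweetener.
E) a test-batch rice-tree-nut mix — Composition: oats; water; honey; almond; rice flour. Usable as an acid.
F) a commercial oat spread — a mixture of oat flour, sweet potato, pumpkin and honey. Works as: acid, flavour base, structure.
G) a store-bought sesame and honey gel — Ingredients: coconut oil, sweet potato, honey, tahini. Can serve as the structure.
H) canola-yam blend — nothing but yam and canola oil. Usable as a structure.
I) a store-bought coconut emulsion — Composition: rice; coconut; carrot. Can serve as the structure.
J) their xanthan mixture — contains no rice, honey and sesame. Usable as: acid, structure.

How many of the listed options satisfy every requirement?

4

A: has honey, so not honey-free; has rice, so not rice-free — out
B: no honey, no rice — keep
C: has sesame seed, so not sesame-free; has rice flour, so not rice-free — out
D: works as a structure, no honey, no rice — keep
E: not usable as a structure; has honey, so not honey-free (and 1 more) — out
F: has honey, so not honey-free — no
G: has honey, so not honey-free; has tahini, so not sesame-free — out
H: only canola oil and yam; none excluded — valid
I: has rice, so not rice-free — reject
J: works as a structure, no honey, no rice — keep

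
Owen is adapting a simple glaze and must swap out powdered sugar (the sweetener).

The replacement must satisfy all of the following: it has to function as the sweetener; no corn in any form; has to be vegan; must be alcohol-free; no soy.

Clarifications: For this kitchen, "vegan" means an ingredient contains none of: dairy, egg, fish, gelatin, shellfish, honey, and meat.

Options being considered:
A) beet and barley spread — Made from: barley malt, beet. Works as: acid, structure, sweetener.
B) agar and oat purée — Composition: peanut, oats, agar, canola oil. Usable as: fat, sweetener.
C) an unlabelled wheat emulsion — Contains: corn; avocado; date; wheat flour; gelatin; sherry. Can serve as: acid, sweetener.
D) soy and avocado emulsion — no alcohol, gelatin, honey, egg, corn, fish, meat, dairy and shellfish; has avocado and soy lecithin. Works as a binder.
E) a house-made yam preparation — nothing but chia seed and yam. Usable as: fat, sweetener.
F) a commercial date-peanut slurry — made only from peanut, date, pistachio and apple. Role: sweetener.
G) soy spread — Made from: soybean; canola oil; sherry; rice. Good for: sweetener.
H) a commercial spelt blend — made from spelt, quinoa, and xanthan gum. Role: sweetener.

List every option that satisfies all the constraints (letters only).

A: only barley malt and beet; none excluded — OK
B: works as a sweetener, no corn, vegan — OK
C: has gelatin, so not vegan; has sherry, so not alcohol-free (and 1 more) — no
D: not usable as a sweetener; has soy lecithin, so not soy-free — no
E: only chia seed and yam; none excluded — valid
F: peanut and pistachio etc. — none of it excluded — keep
G: has soybean, so not soy-free; has sherry, so not alcohol-free — out
H: works as a sweetener, vegan, no soy — valid

A, B, E, F, H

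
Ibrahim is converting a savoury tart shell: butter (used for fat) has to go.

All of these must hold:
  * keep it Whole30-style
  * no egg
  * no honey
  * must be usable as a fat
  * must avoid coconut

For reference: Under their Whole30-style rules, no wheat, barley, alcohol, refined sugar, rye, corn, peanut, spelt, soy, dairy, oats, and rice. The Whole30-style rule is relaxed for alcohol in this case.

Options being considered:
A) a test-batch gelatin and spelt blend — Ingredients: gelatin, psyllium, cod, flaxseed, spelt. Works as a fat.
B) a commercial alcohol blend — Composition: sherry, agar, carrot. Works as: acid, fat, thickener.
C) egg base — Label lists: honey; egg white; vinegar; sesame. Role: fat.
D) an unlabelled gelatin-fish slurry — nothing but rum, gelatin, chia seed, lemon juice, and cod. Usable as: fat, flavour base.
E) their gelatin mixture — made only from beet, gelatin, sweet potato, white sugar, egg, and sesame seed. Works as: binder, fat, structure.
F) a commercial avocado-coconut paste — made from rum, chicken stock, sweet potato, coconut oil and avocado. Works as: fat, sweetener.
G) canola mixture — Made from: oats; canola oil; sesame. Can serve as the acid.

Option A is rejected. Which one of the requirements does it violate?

usable as a fat: satisfied
Whole30-style: has spelt — fails
honey-free: satisfied
egg-free: satisfied
coconut-free: satisfied

Whole30-style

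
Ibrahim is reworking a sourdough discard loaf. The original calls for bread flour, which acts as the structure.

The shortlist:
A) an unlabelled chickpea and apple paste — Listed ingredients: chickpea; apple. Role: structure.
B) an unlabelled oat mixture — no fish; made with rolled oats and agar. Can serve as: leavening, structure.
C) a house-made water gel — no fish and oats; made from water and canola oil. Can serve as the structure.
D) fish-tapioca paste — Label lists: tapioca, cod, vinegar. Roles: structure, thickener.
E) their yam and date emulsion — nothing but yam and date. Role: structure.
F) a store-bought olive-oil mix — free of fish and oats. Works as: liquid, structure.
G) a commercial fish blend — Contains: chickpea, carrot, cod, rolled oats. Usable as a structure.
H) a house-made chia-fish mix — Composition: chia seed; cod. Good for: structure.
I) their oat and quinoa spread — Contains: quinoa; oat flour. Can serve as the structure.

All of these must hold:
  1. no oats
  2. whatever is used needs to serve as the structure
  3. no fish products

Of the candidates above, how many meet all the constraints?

4

A: no oats, no fish — OK
B: has rolled oats, so not oat-free — no
C: works as a structure, no fish, no oats — keep
D: has cod, so not fish-free — no
E: no oats, no fish — OK
F: works as a structure, no oats, no fish — keep
G: has rolled oats, so not oat-free; has cod, so not fish-free — no
H: has cod, so not fish-free — no
I: has oat flour, so not oat-free — out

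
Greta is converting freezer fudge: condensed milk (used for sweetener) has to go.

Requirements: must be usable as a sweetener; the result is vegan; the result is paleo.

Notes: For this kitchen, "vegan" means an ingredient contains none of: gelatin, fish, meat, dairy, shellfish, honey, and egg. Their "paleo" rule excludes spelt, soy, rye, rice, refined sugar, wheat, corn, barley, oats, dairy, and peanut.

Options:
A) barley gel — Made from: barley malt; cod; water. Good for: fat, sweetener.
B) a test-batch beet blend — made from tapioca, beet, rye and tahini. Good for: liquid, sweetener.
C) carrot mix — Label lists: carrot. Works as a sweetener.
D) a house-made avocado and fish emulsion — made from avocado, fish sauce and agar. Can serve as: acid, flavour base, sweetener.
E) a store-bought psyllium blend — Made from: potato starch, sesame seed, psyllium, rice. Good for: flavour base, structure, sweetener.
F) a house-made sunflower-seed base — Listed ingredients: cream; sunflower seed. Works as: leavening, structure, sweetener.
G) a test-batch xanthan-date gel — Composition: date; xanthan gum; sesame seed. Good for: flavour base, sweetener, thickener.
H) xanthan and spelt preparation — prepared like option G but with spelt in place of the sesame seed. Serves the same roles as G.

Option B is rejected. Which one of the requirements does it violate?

paleo

usable as a sweetener: satisfied
vegan: satisfied
paleo: has rye — fails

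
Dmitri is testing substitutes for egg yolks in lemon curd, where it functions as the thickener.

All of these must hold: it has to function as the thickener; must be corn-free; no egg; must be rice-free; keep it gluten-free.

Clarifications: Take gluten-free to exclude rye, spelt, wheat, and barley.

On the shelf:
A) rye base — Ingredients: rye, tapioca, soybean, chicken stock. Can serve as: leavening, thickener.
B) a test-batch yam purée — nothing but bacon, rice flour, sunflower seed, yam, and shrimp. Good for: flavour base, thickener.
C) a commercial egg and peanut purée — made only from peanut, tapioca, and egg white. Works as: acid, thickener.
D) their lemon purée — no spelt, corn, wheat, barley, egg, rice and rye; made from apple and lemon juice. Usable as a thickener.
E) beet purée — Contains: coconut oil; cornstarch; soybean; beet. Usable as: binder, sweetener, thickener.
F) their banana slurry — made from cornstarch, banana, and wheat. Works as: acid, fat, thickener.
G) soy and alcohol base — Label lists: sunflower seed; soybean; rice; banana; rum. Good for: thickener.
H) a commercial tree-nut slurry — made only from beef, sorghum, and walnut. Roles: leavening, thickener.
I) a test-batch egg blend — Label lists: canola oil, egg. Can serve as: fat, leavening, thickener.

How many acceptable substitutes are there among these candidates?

2

A: has rye, so not gluten-free — out
B: has rice flour, so not rice-free — reject
C: has egg white, so not egg-free — out
D: works as a thickener, no rice, no egg — OK
E: has cornstarch, so not corn-free — reject
F: has wheat, so not gluten-free; has cornstarch, so not corn-free — out
G: has rice, so not rice-free — out
H: every rule checks out — keep
I: has egg, so not egg-free — no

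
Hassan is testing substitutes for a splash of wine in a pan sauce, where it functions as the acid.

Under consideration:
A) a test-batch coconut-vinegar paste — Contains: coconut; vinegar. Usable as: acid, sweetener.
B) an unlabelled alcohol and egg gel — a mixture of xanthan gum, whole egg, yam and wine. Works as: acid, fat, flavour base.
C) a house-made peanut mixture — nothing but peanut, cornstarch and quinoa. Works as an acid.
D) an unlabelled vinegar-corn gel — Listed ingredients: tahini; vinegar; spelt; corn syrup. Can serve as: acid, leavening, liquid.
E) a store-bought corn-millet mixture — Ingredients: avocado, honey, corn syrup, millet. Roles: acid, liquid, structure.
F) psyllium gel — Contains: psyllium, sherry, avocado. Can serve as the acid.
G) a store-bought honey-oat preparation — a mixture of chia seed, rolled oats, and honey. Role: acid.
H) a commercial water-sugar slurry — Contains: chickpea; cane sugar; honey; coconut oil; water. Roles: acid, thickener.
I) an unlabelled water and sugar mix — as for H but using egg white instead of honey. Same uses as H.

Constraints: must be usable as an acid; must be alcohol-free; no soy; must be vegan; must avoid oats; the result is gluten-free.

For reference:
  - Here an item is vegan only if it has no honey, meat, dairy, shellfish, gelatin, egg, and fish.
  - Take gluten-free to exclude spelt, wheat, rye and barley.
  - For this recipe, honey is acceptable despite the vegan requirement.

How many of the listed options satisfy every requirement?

A: only coconut and vinegar; none excluded — valid
B: has whole egg, so not vegan; has wine, so not alcohol-free — no
C: every rule checks out — keep
D: has spelt, so not gluten-free — out
E: honey is permitted under the vegan carve-out; nothing else excluded — keep
F: has sherry, so not alcohol-free — reject
G: has rolled oats, so not oat-free — no
H: honey is permitted under the vegan carve-out; nothing else excluded — OK
I: has egg white, so not vegan — out

4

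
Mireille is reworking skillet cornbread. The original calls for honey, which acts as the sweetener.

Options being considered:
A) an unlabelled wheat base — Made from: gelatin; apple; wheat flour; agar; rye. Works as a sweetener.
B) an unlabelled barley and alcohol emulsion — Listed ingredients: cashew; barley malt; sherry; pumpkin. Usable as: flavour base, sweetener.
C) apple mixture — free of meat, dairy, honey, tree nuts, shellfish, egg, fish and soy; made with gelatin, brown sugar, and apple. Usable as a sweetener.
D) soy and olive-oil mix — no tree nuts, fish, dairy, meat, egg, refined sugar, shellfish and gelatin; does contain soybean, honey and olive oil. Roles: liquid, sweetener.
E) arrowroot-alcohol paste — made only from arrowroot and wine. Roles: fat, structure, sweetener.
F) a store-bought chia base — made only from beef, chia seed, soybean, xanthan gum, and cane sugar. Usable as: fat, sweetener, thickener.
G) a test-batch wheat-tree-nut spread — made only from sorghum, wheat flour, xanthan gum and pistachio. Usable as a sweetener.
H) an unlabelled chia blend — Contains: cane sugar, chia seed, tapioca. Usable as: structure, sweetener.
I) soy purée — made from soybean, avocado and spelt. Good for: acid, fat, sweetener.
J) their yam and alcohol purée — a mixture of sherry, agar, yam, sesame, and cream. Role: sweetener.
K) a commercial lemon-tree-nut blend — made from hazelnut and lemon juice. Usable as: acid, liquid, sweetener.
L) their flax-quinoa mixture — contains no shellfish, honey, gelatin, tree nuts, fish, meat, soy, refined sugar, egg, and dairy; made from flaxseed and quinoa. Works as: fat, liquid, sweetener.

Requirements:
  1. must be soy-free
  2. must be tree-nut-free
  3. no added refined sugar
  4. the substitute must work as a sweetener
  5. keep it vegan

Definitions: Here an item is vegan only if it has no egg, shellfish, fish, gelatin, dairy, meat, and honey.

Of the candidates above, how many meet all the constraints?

A: has gelatin, so not vegan — reject
B: has cashew, so not tree-nut-free — no
C: has gelatin, so not vegan; has brown sugar, so not no-added-sugar — out
D: has honey, so not vegan; has soybean, so not soy-free — no
E: no soy, no tree nuts — OK
F: has beef, so not vegan; has cane sugar, so not no-added-sugar (and 1 more) — no
G: has pistachio, so not tree-nut-free — reject
H: has cane sugar, so not no-added-sugar — no
I: has soybean, so not soy-free — no
J: has cream, so not vegan — out
K: has hazelnut, so not tree-nut-free — reject
L: works as a sweetener, no soy, no refined sugar — keep

2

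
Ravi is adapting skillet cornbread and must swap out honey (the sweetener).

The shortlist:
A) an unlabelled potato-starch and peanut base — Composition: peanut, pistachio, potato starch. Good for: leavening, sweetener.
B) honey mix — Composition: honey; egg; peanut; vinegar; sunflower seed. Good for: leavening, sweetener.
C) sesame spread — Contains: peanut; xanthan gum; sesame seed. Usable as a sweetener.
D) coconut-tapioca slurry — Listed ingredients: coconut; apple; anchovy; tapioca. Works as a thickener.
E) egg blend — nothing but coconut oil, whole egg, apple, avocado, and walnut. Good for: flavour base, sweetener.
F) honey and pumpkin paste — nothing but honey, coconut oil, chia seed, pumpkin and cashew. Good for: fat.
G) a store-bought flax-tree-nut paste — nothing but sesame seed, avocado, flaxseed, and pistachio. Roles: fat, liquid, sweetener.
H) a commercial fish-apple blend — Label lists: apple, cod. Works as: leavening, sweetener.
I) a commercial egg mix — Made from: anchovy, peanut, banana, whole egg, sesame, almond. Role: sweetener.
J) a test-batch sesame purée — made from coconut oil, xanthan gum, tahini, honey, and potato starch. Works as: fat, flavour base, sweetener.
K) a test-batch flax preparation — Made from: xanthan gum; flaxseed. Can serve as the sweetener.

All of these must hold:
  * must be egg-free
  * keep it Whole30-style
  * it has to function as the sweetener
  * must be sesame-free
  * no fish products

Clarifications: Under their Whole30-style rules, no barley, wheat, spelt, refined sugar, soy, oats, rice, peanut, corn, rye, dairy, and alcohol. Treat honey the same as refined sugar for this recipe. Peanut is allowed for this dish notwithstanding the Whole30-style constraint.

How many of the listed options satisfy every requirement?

2

A: peanut is permitted under the Whole30-style carve-out; nothing else excluded — OK
B: has honey, so not Whole30-style; has egg, so not egg-free — out
C: has sesame seed, so not sesame-free — no
D: not usable as a sweetener; has anchovy, so not fish-free — out
E: has whole egg, so not egg-free — no
F: not usable as a sweetener; has honey, so not Whole30-style — no
G: has sesame seed, so not sesame-free — out
H: has cod, so not fish-free — no
I: has sesame, so not sesame-free; has anchovy, so not fish-free (and 1 more) — reject
J: has honey, so not Whole30-style; has tahini, so not sesame-free — no
K: only xanthan gum and flaxseed; none excluded — OK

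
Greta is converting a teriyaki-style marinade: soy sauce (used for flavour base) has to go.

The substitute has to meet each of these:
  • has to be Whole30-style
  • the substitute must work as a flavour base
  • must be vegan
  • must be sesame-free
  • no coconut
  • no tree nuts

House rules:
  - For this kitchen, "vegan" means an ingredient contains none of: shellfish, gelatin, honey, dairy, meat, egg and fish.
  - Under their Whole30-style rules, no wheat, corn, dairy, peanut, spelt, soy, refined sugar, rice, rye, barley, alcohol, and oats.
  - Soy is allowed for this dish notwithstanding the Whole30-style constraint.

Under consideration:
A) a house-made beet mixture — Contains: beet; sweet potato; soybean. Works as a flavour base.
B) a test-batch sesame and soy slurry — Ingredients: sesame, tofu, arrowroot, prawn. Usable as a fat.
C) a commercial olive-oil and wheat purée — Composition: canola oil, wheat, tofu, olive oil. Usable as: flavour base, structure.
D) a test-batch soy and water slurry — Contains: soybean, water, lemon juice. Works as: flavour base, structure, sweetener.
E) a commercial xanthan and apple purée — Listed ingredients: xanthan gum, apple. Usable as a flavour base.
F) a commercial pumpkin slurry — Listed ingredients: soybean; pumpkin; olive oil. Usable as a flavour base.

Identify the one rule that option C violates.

Whole30-style

usable as a flavour base: satisfied
vegan: satisfied
Whole30-style: has wheat — fails
coconut-free: satisfied
sesame-free: satisfied
tree-nut-free: satisfied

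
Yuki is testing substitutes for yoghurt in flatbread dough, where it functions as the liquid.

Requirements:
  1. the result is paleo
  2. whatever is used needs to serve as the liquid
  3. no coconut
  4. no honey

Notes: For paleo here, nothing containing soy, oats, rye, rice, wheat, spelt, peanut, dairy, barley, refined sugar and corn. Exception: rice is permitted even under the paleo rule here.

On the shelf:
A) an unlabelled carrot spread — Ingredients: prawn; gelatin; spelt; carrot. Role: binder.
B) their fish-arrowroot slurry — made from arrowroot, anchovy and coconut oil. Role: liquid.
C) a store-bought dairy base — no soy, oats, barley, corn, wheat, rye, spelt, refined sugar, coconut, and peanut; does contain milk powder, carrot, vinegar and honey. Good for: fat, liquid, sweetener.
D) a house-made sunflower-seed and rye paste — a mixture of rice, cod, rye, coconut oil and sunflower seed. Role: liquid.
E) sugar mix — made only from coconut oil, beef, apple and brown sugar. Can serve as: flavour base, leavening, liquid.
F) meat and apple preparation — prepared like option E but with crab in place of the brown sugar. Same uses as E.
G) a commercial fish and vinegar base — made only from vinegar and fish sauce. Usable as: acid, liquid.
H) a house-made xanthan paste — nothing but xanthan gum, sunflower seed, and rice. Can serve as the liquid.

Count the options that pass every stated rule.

A: not usable as a liquid; has spelt, so not paleo — no
B: has coconut oil, so not coconut-free — out
C: has milk powder, so not paleo; has honey, so not honey-free — reject
D: has rye, so not paleo; has coconut oil, so not coconut-free — out
E: has brown sugar, so not paleo; has coconut oil, so not coconut-free — out
F: has coconut oil, so not coconut-free — no
G: all constraints satisfied — OK
H: rice is permitted under the paleo carve-out; nothing else excluded — OK

2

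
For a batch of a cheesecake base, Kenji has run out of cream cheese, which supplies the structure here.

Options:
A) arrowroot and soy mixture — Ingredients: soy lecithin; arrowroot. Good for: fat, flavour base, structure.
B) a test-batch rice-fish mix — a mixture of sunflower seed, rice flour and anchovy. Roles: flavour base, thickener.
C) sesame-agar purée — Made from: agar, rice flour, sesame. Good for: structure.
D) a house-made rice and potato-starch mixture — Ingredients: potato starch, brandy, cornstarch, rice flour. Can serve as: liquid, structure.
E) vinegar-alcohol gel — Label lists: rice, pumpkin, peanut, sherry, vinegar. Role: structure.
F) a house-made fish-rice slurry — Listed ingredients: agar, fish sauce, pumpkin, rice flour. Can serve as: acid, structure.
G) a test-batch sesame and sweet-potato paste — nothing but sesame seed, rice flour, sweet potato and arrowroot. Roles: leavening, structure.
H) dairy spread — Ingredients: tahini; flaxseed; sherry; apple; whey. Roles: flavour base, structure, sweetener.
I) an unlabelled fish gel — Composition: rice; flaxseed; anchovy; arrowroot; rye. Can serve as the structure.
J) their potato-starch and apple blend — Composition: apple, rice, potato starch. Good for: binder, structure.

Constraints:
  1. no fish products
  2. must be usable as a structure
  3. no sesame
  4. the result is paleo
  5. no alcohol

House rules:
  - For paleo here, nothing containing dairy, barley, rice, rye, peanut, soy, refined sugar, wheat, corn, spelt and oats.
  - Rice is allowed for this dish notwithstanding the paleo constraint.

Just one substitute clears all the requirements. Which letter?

A: has soy lecithin, so not paleo — out
B: not usable as a structure; has anchovy, so not fish-free — no
C: has sesame, so not sesame-free — no
D: has cornstarch, so not paleo; has brandy, so not alcohol-free — reject
E: has peanut, so not paleo; has sherry, so not alcohol-free — out
F: has fish sauce, so not fish-free — no
G: has sesame seed, so not sesame-free — out
H: has whey, so not paleo; has tahini, so not sesame-free (and 1 more) — reject
I: has rye, so not paleo; has anchovy, so not fish-free — no
J: rice is permitted under the paleo carve-out; nothing else excluded — OK

J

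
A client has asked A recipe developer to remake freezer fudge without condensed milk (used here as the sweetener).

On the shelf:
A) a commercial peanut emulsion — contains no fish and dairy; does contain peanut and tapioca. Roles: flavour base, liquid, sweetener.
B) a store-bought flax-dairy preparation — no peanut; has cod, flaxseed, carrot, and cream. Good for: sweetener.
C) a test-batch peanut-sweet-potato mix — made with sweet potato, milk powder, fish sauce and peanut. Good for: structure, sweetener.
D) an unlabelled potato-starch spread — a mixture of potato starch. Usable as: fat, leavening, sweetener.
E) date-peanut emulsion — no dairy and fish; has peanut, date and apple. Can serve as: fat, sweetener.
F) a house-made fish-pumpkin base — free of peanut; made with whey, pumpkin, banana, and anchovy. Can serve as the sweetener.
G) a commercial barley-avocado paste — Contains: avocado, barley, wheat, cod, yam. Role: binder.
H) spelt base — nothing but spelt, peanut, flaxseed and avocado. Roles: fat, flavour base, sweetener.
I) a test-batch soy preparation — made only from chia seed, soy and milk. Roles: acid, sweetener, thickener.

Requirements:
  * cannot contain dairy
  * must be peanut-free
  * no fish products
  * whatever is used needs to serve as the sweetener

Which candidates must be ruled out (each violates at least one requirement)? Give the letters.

A: has peanut, so not peanut-free — reject
B: has cream, so not dairy-free; has cod, so not fish-free — reject
C: has peanut, so not peanut-free; has milk powder, so not dairy-free (and 1 more) — out
D: all constraints satisfied — OK
E: has peanut, so not peanut-free — no
F: has whey, so not dairy-free; has anchovy, so not fish-free — no
G: not usable as a sweetener; has cod, so not fish-free — no
H: has peanut, so not peanut-free — out
I: has milk, so not dairy-free — reject

A, B, C, E, F, G, H, I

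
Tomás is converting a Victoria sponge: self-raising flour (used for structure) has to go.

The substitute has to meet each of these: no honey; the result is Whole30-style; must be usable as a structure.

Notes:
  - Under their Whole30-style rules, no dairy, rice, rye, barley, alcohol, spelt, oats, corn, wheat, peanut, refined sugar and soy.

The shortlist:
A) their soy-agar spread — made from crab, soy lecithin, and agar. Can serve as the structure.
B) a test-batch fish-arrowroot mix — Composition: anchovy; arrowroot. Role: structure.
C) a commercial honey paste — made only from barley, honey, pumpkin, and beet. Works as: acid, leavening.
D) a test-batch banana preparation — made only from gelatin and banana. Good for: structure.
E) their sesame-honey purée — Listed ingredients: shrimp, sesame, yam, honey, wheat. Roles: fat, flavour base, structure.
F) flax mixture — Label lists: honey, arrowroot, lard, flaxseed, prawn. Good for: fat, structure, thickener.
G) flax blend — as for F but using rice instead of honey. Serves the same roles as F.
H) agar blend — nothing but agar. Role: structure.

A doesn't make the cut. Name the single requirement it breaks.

Whole30-style

usable as a structure: satisfied
Whole30-style: has soy lecithin — fails
honey-free: satisfied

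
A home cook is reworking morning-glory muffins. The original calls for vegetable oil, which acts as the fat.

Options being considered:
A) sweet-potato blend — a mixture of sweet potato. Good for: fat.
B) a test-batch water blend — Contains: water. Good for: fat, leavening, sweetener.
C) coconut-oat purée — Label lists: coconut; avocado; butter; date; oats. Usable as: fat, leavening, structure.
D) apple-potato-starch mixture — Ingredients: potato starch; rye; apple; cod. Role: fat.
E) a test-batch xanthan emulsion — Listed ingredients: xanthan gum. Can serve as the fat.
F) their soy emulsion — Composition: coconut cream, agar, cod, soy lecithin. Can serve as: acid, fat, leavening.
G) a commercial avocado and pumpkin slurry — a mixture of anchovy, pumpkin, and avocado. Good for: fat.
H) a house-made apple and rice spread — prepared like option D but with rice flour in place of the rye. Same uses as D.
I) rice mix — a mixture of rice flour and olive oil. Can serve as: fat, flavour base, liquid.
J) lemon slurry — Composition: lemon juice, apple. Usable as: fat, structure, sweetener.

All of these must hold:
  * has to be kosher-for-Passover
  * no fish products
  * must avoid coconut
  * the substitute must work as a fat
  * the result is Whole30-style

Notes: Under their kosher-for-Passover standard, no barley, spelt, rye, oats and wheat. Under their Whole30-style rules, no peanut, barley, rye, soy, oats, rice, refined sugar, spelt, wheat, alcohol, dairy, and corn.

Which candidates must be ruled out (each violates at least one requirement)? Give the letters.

C, D, F, G, H, I

A: only sweet potato; none excluded — OK
B: only water; none excluded — keep
C: has oats, so not kosher-for-Passover; has butter, so not Whole30-style (and 1 more) — reject
D: has rye, so not kosher-for-Passover; has rye, so not Whole30-style (and 1 more) — reject
E: every rule checks out — valid
F: has soy lecithin, so not Whole30-style; has coconut cream, so not coconut-free (and 1 more) — no
G: has anchovy, so not fish-free — out
H: has rice flour, so not Whole30-style; has cod, so not fish-free — reject
I: has rice flour, so not Whole30-style — out
J: only lemon juice and apple; none excluded — OK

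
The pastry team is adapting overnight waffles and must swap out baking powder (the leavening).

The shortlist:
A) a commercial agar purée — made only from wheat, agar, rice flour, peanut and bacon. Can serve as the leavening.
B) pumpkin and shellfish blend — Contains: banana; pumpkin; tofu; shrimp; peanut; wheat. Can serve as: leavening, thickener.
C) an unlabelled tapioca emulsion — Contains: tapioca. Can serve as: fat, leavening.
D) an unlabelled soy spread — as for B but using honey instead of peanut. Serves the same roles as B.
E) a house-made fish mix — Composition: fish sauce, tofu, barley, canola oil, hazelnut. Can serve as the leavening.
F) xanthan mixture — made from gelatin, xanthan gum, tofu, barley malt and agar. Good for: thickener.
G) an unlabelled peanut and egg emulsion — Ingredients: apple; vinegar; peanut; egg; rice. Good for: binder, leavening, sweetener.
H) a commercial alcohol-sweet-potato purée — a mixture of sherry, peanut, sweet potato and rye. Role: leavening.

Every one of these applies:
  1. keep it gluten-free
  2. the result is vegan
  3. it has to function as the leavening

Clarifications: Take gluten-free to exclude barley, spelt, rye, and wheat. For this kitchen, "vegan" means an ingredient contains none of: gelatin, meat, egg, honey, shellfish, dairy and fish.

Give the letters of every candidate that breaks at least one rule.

A: has wheat, so not gluten-free; has bacon, so not vegan — reject
B: has wheat, so not gluten-free; has shrimp, so not vegan — reject
C: every rule checks out — OK
D: has wheat, so not gluten-free; has honey, so not vegan — reject
E: has barley, so not gluten-free; has fish sauce, so not vegan — out
F: not usable as a leavening; has barley malt, so not gluten-free (and 1 more) — reject
G: has egg, so not vegan — no
H: has rye, so not gluten-free — reject

A, B, D, E, F, G, H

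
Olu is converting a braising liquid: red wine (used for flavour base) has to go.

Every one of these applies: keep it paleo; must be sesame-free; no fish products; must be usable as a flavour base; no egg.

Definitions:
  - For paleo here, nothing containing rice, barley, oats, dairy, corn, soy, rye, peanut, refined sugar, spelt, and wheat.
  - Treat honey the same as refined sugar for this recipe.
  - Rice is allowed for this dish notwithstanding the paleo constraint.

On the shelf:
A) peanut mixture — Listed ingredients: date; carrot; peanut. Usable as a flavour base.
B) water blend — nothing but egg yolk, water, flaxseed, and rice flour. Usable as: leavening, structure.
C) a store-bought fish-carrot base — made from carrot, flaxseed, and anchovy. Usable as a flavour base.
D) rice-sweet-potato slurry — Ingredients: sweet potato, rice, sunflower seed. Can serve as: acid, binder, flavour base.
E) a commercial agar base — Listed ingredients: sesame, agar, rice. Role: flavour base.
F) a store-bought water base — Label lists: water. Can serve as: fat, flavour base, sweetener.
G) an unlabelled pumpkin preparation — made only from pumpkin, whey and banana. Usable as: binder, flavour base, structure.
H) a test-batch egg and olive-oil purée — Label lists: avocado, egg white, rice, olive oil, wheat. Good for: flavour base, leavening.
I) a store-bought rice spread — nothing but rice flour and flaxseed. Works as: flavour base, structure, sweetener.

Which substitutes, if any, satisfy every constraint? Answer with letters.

D, F, I

A: has peanut, so not paleo — reject
B: not usable as a flavour base; has egg yolk, so not egg-free — no
C: has anchovy, so not fish-free — out
D: rice is permitted under the paleo carve-out; nothing else excluded — keep
E: has sesame, so not sesame-free — reject
F: only water; none excluded — OK
G: has whey, so not paleo — no
H: has wheat, so not paleo; has egg white, so not egg-free — out
I: rice is permitted under the paleo carve-out; nothing else excluded — valid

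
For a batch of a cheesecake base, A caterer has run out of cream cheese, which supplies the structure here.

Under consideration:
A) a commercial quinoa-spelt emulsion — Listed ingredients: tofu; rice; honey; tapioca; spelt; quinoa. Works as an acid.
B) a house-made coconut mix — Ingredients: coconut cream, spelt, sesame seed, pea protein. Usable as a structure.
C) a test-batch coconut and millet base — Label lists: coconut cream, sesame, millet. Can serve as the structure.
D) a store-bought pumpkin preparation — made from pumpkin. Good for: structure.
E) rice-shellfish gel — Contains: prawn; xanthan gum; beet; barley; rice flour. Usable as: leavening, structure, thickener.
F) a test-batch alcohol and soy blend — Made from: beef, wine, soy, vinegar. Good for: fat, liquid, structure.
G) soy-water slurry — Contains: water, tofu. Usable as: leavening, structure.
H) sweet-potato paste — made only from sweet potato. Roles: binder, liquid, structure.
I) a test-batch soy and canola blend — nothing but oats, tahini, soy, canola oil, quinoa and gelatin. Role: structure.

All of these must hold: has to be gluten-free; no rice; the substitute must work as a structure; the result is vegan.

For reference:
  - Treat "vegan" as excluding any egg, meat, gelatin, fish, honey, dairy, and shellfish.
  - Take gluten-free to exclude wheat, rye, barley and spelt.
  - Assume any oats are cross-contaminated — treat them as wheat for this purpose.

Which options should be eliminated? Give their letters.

A, B, E, F, I

A: not usable as a structure; has honey, so not vegan (and 2 more) — out
B: has spelt, so not gluten-free — no
C: every rule checks out — OK
D: no rice, vegan — valid
E: has prawn, so not vegan; has barley, so not gluten-free (and 1 more) — reject
F: has beef, so not vegan — no
G: all constraints satisfied — valid
H: gluten-free, vegan — keep
I: has gelatin, so not vegan; has oats, so not gluten-free — no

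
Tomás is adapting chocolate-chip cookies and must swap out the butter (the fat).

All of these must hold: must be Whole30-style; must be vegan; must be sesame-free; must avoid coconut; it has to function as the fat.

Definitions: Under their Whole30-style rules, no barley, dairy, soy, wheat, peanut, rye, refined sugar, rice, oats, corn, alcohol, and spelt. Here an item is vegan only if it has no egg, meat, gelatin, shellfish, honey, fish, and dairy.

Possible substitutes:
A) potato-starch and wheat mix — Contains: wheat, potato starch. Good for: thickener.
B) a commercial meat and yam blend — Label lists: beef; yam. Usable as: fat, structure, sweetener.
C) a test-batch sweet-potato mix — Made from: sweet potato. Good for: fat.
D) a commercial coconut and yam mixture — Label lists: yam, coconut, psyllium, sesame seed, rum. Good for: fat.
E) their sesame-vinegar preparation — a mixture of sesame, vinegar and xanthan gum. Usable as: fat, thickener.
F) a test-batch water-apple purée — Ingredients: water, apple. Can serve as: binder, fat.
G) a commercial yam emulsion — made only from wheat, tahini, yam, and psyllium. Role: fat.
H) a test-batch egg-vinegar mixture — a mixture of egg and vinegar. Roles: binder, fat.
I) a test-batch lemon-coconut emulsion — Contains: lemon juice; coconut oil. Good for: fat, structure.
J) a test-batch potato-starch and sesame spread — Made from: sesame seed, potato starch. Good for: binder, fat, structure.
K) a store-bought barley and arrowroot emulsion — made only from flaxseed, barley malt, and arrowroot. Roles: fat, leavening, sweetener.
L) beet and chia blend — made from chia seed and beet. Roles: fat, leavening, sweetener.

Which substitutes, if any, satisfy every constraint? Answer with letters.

A: not usable as a fat; has wheat, so not Whole30-style — out
B: has beef, so not vegan — reject
C: every rule checks out — keep
D: has rum, so not Whole30-style; has coconut, so not coconut-free (and 1 more) — out
E: has sesame, so not sesame-free — reject
F: only water and apple; none excluded — keep
G: has wheat, so not Whole30-style; has tahini, so not sesame-free — no
H: has egg, so not vegan — out
I: has coconut oil, so not coconut-free — out
J: has sesame seed, so not sesame-free — no
K: has barley malt, so not Whole30-style — reject
L: every rule checks out — keep

C, F, L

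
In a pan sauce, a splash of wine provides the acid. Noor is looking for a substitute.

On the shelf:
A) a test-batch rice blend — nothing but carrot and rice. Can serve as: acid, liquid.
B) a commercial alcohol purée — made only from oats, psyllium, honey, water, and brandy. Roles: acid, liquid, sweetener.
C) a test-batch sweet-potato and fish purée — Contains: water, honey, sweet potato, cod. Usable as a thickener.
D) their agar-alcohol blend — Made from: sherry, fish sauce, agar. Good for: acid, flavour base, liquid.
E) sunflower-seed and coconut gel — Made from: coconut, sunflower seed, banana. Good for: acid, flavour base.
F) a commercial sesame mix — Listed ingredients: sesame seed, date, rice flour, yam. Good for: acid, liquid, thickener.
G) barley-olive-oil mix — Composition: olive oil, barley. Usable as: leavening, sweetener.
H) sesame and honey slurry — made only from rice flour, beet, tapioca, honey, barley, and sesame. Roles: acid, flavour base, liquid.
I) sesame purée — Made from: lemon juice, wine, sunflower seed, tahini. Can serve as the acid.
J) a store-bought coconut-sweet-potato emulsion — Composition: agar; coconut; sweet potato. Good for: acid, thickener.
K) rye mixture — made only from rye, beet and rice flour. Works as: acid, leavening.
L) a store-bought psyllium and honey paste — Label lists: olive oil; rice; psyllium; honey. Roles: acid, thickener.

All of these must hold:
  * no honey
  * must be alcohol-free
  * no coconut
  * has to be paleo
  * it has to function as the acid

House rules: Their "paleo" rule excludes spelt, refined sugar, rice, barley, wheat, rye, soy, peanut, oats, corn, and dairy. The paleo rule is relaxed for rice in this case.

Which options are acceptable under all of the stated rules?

A: rice is permitted under the paleo carve-out; nothing else excluded — valid
B: has oats, so not paleo; has honey, so not honey-free (and 1 more) — reject
C: not usable as an acid; has honey, so not honey-free — no
D: has sherry, so not alcohol-free — no
E: has coconut, so not coconut-free — no
F: rice is permitted under the paleo carve-out; nothing else excluded — valid
G: not usable as an acid; has barley, so not paleo — reject
H: has barley, so not paleo; has honey, so not honey-free — out
I: has wine, so not alcohol-free — out
J: has coconut, so not coconut-free — out
K: has rye, so not paleo — out
L: has honey, so not honey-free — out

A, F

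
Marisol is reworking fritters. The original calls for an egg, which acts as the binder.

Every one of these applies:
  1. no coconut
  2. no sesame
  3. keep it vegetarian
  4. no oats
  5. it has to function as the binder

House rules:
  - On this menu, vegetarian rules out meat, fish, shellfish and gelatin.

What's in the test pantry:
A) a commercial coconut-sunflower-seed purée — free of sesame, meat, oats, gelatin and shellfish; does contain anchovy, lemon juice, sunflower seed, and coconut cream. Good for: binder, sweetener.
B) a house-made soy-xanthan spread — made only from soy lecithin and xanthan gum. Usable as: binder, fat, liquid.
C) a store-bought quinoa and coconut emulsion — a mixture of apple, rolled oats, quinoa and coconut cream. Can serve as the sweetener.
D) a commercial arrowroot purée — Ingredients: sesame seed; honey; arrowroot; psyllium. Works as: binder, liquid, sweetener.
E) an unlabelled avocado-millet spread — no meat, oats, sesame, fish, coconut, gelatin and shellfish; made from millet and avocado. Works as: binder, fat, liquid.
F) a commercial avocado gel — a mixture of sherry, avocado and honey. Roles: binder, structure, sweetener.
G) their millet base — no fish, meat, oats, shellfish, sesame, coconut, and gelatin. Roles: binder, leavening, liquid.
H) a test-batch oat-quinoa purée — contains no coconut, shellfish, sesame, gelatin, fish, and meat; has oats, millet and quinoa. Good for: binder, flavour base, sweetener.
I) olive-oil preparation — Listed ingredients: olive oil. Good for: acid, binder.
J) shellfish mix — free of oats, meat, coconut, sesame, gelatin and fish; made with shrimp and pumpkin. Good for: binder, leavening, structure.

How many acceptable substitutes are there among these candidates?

5

A: has anchovy, so not vegetarian; has coconut cream, so not coconut-free — out
B: all constraints satisfied — keep
C: not usable as a binder; has coconut cream, so not coconut-free (and 1 more) — no
D: has sesame seed, so not sesame-free — reject
E: works as a binder, no sesame, no oats — keep
F: no coconut, vegetarian — valid
G: no sesame, no oats — OK
H: has oats, so not oat-free — no
I: all constraints satisfied — valid
J: has shrimp, so not vegetarian — out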